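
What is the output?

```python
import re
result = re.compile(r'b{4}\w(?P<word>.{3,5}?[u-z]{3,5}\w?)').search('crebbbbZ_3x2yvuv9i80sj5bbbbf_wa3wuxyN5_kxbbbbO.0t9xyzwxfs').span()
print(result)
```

(3, 17)

Pattern: exactly 4 of a literal 'b', then a word character; then 3 to 5 of any character (lazy), then 3 to 5 of a character in [u-z], then optionally a word character (captured as 'word').
`re.search` scans for the first position where the pattern succeeds.
The match spans [3:17] → 'bbbbZ_3x2yvuv9'.
Captured: group 1 = '_3x2yvuv9'.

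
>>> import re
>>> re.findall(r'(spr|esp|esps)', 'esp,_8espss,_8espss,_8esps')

['esp', 'esp', 'esp', 'esp']

Alternation tries branches left to right and keeps the first one that lets the overall match succeed at that position.
Because there's exactly one group, `findall` drops the full match and keeps group 1 from each hit.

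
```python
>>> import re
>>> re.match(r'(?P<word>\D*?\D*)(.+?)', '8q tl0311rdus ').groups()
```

The match spans [0:1] → '8'.
Captured: group 1 = '', group 2 = '8'.

('', '8')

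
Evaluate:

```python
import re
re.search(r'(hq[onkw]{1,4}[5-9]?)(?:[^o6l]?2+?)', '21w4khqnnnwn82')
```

None

The pattern matches the literal 'hq', then 1 to 4 of one of [onkw], then optionally a character in [5-9] (captured); then optionally any character except [o6l], then one or more of a literal '2' (lazy) (non-capturing group).
`re.search` scans for the first position where the pattern succeeds.
Here the pattern never matches, so the call returns None.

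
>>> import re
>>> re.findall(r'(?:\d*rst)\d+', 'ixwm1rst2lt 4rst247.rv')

Since nothing is captured, `findall` lists the 2 matched substrings directly.

['1rst2', '4rst247']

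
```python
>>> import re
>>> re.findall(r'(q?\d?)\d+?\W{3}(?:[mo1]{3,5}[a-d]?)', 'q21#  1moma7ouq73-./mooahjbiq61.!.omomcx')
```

`findall` collects group 1 from each match (3 total).

['q2', 'q7', 'q6']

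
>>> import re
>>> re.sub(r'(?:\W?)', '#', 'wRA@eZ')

'#w#R#A##e#Z#'

Pattern: optionally a non-word character (non-capturing group).
Matches: at [0:0] → ''; at [1:1] → ''; at [2:2] → ''; at [3:4] → '@'; at [4:4] → ''; ….
Each match is replaced by '#'.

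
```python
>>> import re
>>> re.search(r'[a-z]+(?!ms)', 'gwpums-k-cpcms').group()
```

'gwpums'

Because the assertion is negative and zero-width, positions next to the forbidden text are skipped.
The match spans [0:6] → 'gwpums'.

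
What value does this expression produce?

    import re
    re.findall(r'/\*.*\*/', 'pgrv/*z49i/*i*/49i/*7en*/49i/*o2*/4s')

['/*z49i/*i*/49i/*7en*/49i/*o2*/']

Since nothing is captured, `findall` lists the 1 matched substring directly.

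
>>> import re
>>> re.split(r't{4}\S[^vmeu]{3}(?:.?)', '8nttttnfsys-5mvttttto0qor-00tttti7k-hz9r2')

This matches exactly 4 of a literal 't', then a non-whitespace character; then exactly 3 of any character except [vmeu]; then optionally any character (non-capturing group).
Matches to split on: at [2:11] → 'ttttnfsys'; at [15:24] → 'ttttto0qo'; at [28:37] → 'tttti7k-h'.
Splitting on the pattern gives 4 pieces.

['8n', '-5mv', 'r-00', 'z9r2']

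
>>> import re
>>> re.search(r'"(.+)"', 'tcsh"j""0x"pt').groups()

('j""0x',)

Unlike `match`, `search` isn't anchored — it looks for the pattern anywhere in the string.
The match spans [4:11] → '"j""0x"'.
Captured: group 1 = 'j""0x'.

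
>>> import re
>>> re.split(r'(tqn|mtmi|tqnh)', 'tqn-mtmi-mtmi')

['', 'tqn', '-', 'mtmi', '-', 'mtmi', '']

With a capturing group present, the delimiter's captured portion is kept in the result list.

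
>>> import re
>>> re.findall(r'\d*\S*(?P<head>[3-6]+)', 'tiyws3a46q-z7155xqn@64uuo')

['4']

Because there's exactly one group, `findall` drops the full match and keeps group 1 from the one hit.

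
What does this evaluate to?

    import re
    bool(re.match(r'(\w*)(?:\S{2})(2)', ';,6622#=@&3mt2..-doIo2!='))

`re.match` won't scan ahead — the pattern has to work from the very first character.
Here the string doesn't start with a match, so the call returns None, and `bool(None)` is False.

False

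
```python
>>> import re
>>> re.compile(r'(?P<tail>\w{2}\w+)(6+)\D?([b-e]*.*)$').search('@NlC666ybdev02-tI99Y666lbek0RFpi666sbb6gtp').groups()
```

The match spans [1:42] → 'NlC666ybdev02-tI99Y666lbek0RFpi666sbb6gtp'.
Captured: group 1 = 'NlC66', group 2 = '6', group 3 = 'bdev02-tI99Y666lbek0RFpi666sbb6gtp'.

('NlC66', '6', 'bdev02-tI99Y666lbek0RFpi666sbb6gtp')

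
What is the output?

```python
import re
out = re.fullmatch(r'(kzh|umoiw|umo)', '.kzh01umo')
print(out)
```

None

`re.fullmatch` is like wrapping the pattern in `^…$` (in single-line mode).
Here there's no way to consume every character, so the call returns None.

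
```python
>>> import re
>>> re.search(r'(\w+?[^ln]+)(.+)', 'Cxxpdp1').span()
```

Pattern: one or more of a word character (lazy), then one or more of any character except [ln] (captured); then one or more of any character (captured).
The match spans [0:7] → 'Cxxpdp1'.

(0, 7)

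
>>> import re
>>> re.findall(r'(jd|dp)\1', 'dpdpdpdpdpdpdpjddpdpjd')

['dp', 'dp', 'dp', 'dp']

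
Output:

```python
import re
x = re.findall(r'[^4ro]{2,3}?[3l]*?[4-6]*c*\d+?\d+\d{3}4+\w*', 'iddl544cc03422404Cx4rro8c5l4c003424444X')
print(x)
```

With no groups in the pattern, `findall` gives back each whole match — 1 here.

['iddl544cc03422404Cx4rro8c5l4c003424444X']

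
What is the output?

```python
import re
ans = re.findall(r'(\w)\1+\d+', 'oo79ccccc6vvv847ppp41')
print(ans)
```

['o', 'c', 'v', 'p']

`\1` is not a pattern — it's the concrete string captured by group 1, re-applied verbatim.
Scanning left to right: at [0:4] match 'oo79', group 1 = 'o'; at [4:10] match 'ccccc6', group 1 = 'c'; at [10:16] match 'vvv847', group 1 = 'v'; at [16:21] match 'ppp41', group 1 = 'p'.
`findall` collects group 1 from each match (4 total).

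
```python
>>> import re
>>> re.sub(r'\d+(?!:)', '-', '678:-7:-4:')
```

Because the assertion is negative and zero-width, positions next to the forbidden text are skipped.
Matches: at [0:2] → '67'.
Each match is replaced by '-'.

'-8:-7:-4:'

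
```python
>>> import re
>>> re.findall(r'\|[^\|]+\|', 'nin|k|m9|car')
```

['|k|']

Since nothing is captured, `findall` lists the 1 matched substring directly.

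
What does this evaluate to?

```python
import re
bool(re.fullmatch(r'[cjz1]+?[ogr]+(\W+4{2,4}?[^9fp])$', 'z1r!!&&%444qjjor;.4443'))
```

False

Pattern: one or more of one of [cjz1] (lazy); then one or more of one of [ogr]; then one or more of a non-word character, then 2 to 4 of the literal '4' (lazy), then any character except [9fp] (captured); then anchored at the end.
`re.fullmatch` requires the pattern to consume the entire string.
Here there's no way to consume every character, so the call returns None, and `bool(None)` is False.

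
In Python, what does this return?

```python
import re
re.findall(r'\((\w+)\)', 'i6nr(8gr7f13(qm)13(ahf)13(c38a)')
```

Scanning left to right: at [12:16] match '(qm)', group 1 = 'qm'; at [18:23] match '(ahf)', group 1 = 'ahf'; at [25:31] match '(c38a)', group 1 = 'c38a'.
`findall` collects group 1 from each match (3 total).

['qm', 'ahf', 'c38a']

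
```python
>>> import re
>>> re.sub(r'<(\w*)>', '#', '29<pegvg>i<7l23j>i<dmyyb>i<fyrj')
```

'29#i#i#i<fyrj'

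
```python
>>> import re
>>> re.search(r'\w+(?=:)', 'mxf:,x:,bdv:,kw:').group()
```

The lookaround is zero-width — it requires the adjacent text to match without consuming it, so the asserted text isn't part of the match.
The match spans [0:3] → 'mxf'.

'mxf'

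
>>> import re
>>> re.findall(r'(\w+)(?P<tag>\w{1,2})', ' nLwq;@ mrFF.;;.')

Pattern: one or more of a word character (captured); then 1 to 2 of a word character (captured as 'tag').
Scanning left to right: at [1:5] match 'nLwq', groups = ('nLw', 'q'); at [8:12] match 'mrFF', groups = ('mrF', 'F').
2 groups means each result is a tuple of 2 captured strings — 2 here.

[('nLw', 'q'), ('mrF', 'F')]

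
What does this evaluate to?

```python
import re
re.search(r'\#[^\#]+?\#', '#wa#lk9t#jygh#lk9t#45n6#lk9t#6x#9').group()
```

'#wa#'

Unlike `match`, `search` isn't anchored — it looks for the pattern anywhere in the string.
The match spans [0:4] → '#wa#'.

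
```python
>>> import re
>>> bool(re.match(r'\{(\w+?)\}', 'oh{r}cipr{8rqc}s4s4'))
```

`re.match` only tries the pattern at the start of the string.
Here the string doesn't start with a match, so the call returns None, and `bool(None)` is False.

False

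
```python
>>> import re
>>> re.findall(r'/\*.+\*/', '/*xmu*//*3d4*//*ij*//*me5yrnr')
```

['/*xmu*//*3d4*//*ij*/']

No capturing groups, so `findall` returns the 1 full match string.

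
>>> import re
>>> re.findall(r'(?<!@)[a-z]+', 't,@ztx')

['t', 'tx']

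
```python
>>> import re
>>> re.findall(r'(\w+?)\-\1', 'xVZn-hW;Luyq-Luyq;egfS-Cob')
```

['Luyq']

A backreference is literal: `\1` must see the identical characters the first group matched.
Walking the string: at [8:17] match 'Luyq-Luyq', group 1 = 'Luyq'.
One capturing group, so `findall` returns just the captured substring from the one match — 1 in all.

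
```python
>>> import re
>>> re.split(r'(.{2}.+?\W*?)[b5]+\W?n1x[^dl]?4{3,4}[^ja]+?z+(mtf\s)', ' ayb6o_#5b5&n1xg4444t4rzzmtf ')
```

['', ' ayb6o_#', 'mtf ', '']

The `?` after the quantifier makes it lazy — it takes as little as possible before letting the rest of the pattern try.
Because the pattern has a capturing group, `split` also inserts each captured text between the pieces.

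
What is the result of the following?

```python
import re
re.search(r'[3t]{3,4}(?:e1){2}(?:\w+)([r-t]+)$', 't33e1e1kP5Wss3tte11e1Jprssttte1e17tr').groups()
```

('r',)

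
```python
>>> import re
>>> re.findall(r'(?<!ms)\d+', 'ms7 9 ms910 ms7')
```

The negative lookaround is zero-width — it rules out positions where the adjacent text would match, without consuming anything.
Scanning left to right: at [4:5] → '9'; at [9:11] → '10'.
No capturing groups, so `findall` returns the 2 full match strings.

['9', '10']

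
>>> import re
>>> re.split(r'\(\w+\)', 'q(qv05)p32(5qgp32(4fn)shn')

Matches to split on: at [1:7] → '(qv05)'; at [17:22] → '(4fn)'.
The string is cut at each match, leaving 3 pieces.

['q', 'p32(5qgp32', 'shn']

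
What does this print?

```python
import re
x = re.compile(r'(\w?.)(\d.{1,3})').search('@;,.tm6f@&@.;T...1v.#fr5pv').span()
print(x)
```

(4, 10)

Pattern: optionally a word character, then any character (captured); then a digit, then 1 to 3 of any character (captured).
`search` walks the string left to right and returns the first match it finds.
The match spans [4:10] → 'tm6f@&'.
Captured: group 1 = 'tm', group 2 = '6f@&'.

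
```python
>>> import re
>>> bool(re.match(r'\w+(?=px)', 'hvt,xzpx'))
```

False

The lookaround is zero-width — it requires the adjacent text to match without consuming it, so the asserted text isn't part of the match.
With `match`, the pattern is implicitly anchored at the beginning.
Here the string doesn't start with a match, so the call returns None, and `bool(None)` is False.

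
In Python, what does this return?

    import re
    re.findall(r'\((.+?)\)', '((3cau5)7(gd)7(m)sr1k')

Lazy quantifiers expand one character at a time until the remainder of the pattern can match.
Scanning left to right: at [0:8] match '((3cau5)', group 1 = '(3cau5'; at [9:13] match '(gd)', group 1 = 'gd'; at [14:17] match '(m)', group 1 = 'm'.
`findall` collects group 1 from each match (3 total).

['(3cau5', 'gd', 'm']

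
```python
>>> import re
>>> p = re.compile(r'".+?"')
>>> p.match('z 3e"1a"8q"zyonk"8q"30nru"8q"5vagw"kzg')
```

With `match`, the pattern is implicitly anchored at the beginning.
Here position 0 doesn't satisfy it, so the call returns None.

None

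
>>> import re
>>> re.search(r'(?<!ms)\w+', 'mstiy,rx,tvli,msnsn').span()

(0, 5)

The negative lookahead/lookbehind blocks any match where the forbidden context is present.
Unlike `match`, `search` isn't anchored — it looks for the pattern anywhere in the string.
The match spans [0:5] → 'mstiy'.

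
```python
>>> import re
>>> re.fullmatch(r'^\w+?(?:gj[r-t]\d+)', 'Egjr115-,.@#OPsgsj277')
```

None

For `fullmatch`, every character of the input must be accounted for by the pattern.
Here there's no way to consume every character, so the call returns None.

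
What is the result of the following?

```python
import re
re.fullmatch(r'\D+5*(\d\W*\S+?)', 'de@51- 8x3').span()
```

This matches one or more of a non-digit, then zero or more of the literal '5'; then a digit, then zero or more of a non-word character, then one or more of a non-whitespace character (lazy) (captured).
`fullmatch` succeeds only if the pattern covers the string from start to end.
The match spans [0:10] → 'de@51- 8x3'.
Captured: group 1 = '1- 8x3'.

(0, 10)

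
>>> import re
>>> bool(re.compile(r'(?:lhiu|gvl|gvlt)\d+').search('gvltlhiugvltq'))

False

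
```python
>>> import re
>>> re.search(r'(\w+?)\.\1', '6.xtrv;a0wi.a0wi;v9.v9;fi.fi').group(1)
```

'a0wi'

`\1` has to match the exact text group 1 already captured.
Unlike `match`, `search` isn't anchored — it looks for the pattern anywhere in the string.
The match spans [7:16] → 'a0wi.a0wi'.
Captured: group 1 = 'a0wi'.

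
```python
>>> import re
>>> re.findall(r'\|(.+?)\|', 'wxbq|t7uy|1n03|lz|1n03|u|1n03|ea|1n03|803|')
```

['t7uy', 'lz', 'u', 'ea', '803']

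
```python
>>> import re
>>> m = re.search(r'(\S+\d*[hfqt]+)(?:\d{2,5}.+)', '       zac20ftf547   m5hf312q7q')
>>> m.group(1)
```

'zac20ftf'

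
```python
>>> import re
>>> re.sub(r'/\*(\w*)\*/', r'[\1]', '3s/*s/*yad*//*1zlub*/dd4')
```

Matches: at [5:12] → '/*yad*/'; at [12:21] → '/*1zlub*/'.
The replacement refers to a captured group, so each match is rewritten using its own captured text.

'3s/*s[yad][1zlub]dd4'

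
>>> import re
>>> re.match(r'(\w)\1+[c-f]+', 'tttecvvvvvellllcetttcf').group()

`\1` is not a pattern — it's the concrete string captured by group 1, re-applied verbatim.
`match` is anchored at position 0; if the pattern doesn't fit there, it returns None.
The match spans [0:5] → 'tttec'.
Captured: group 1 = 't'.

'tttec'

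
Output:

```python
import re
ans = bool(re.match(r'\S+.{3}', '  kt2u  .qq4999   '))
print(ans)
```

With `match`, the pattern is implicitly anchored at the beginning.
Here the string doesn't start with a match, so the call returns None, and `bool(None)` is False.

False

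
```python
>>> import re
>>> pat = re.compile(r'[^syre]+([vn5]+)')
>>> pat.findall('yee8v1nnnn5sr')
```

['5']

The pattern matches one or more of any character except [syre]; then one or more of one of [vn5] (captured).
`findall` collects group 1 from the one match (1 total).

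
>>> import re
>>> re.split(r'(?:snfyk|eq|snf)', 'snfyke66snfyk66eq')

['', 'e66', '66', '']

The regex engine tests alternatives in the order written; an earlier branch that matches wins even if a later one would match more.
Matches to split on: at [0:5] → 'snfyk'; at [8:13] → 'snfyk'; at [15:17] → 'eq'.
`split` removes every match and returns the 4 fragments in between.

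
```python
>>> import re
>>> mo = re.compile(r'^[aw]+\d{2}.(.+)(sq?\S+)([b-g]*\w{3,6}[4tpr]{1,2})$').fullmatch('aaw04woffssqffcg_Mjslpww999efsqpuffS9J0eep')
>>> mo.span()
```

For `fullmatch`, every character of the input must be accounted for by the pattern.
The match spans [0:42] → 'aaw04woffssqffcg_Mjslpww999efsqpuffS9J0eep'.

(0, 42)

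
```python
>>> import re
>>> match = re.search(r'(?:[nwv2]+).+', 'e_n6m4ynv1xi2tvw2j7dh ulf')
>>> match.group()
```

'n6m4ynv1xi2tvw2j7dh ulf'

The match spans [2:25] → 'n6m4ynv1xi2tvw2j7dh ulf'.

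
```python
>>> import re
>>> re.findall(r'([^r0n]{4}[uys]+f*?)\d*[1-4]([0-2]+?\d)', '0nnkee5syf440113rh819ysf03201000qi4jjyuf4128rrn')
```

[('kee5syf', '13'), ('h819ysf', '00'), ('i4jjyuf', '28')]

A non-greedy quantifier consumes as few characters as it can — just enough that the remainder of the pattern still matches from where it stops; whatever follows it matches normally.
`findall` packs the 2 group values into a tuple for every match.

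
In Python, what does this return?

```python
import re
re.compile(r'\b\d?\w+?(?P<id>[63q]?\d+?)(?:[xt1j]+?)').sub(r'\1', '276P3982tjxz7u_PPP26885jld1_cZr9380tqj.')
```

'3982jxz7u_PPP26885jld1_cZr9380tqj.'

The pattern matches a word boundary (`\b`, zero-width); then optionally a digit, then one or more of a word character (lazy); then optionally one of [63q], then one or more of a digit (lazy) (captured as 'id'); then one or more of one of [xt1j] (lazy) (non-capturing group).
A non-greedy quantifier consumes as few characters as it can — just enough that the remainder of the pattern still matches from where it stops; whatever follows it matches normally.
Matches: at [0:9] → '276P3982t'.
The replacement refers to a captured group, so each match is rewritten using its own captured text.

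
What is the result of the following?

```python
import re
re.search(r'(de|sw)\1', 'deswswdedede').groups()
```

('sw',)

The backreference `\1` re-matches whatever the first group consumed, character for character.
`re.search` scans for the first position where the pattern succeeds.
The match spans [2:6] → 'swsw'.
Captured: group 1 = 'sw'.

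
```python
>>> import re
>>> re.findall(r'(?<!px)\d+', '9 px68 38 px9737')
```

['9', '8', '38', '737']

A negative assertion filters positions out without eating any characters.
With no groups in the pattern, `findall` gives back each whole match — 4 here.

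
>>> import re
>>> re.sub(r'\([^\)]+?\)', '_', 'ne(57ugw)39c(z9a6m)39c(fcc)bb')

Each match is replaced by '_'.

'ne_39c_39c_bb'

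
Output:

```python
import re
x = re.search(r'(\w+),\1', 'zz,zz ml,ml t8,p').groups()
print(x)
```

The match spans [0:5] → 'zz,zz'.
Captured: group 1 = 'zz'.

('zz',)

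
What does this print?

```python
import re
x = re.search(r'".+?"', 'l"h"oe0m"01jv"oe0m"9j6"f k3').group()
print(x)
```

A non-greedy quantifier consumes as few characters as it can — just enough that the remainder of the pattern still matches from where it stops; whatever follows it matches normally.
The match spans [1:4] → '"h"'.

"h"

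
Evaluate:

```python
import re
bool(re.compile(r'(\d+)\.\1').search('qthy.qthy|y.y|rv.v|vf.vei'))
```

The backreference `\1` re-matches whatever the first group consumed, character for character.
Unlike `match`, `search` isn't anchored — it looks for the pattern anywhere in the string.
Here no position works, so the call returns None, and `bool(None)` is False.

False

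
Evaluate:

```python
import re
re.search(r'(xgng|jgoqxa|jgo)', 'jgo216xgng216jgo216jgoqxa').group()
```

The match spans [0:3] → 'jgo'.

'jgo'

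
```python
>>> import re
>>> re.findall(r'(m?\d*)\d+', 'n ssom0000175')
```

['m000017']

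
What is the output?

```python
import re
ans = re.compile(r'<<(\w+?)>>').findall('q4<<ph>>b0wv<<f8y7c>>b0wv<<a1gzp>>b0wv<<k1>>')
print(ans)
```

`findall` collects group 1 from each match (4 total).

['ph', 'f8y7c', 'a1gzp', 'k1']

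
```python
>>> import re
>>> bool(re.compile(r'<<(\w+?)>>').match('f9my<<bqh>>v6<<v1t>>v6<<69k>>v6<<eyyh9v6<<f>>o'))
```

`re.match` only tries the pattern at the start of the string.
Here the pattern fails at index 0, so the call returns None, and `bool(None)` is False.

False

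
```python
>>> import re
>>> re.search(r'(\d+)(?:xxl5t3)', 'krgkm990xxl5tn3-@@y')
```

None

This matches one or more of a digit (captured); then the literal 'xxl', then the literal '5t3' (non-capturing group).
Unlike `match`, `search` isn't anchored — it looks for the pattern anywhere in the string.
Here nothing in the string fits, so the call returns None.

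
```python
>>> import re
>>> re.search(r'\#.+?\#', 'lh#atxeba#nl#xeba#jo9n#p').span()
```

(2, 10)

With the lazy modifier that quantifier settles for the fewest repetitions that let the rest of the pattern succeed (the atoms after it are unaffected and can still be greedy).
The match spans [2:10] → '#atxeba#'.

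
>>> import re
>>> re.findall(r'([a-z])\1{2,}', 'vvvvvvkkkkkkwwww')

['v', 'k', 'w']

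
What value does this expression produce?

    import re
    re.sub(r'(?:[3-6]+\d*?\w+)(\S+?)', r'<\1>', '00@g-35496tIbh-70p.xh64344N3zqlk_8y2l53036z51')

'00@g-<->70p.xh<1>'

`\1` in the replacement pulls in group 1's text for each match.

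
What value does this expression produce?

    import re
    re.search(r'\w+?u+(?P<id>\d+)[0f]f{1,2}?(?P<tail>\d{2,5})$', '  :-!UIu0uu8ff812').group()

'UIu0uu8ff812'

Pattern: one or more of a word character (lazy), then one or more of the literal 'u'; then one or more of a digit (captured as 'id'); then one of [0f], then 1 to 2 of the literal 'f' (lazy); then 2 to 5 of a digit (captured as 'tail'); then anchored at the end.
`re.search` scans for the first position where the pattern succeeds.
The match spans [5:17] → 'UIu0uu8ff812'.
Captured: group 1 = '8', group 2 = '812'.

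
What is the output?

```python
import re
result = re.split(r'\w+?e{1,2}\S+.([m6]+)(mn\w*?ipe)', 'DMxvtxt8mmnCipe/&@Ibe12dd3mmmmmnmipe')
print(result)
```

['', 'm', 'mnmipe', '']

This matches one or more of a word character (lazy), then 1 to 2 of the literal 'e'; then one or more of a non-whitespace character, then any character; then one or more of one of [m6] (captured); then the literal 'mn', then zero or more of a word character (lazy), then the literal 'ipe' (captured).
`re.split` interleaves the captured-group text with the surrounding fragments.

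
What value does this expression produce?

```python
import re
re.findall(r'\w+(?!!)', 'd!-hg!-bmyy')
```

['h', 'bmyy']

A negative assertion filters positions out without eating any characters.
With no groups in the pattern, `findall` gives back each whole match — 2 here.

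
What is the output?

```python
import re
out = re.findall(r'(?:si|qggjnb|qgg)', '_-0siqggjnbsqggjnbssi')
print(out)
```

Alternation tries branches left to right and keeps the first one that lets the overall match succeed at that position.
No capturing groups, so `findall` returns the 4 full match strings.

['si', 'qggjnb', 'qggjnb', 'si']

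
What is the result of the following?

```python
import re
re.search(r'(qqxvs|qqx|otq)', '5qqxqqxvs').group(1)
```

`search` walks the string left to right and returns the first match it finds.
The match spans [1:4] → 'qqx'.
Captured: group 1 = 'qqx'.

'qqx'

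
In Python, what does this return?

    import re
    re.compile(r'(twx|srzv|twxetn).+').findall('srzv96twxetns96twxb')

Scanning left to right: at [0:19] match 'srzv96twxetns96twxb', group 1 = 'srzv'.
With a single group, `findall` returns only what that group captured — 1 item.

['srzv']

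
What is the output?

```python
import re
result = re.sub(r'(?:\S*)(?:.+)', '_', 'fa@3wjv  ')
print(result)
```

_

The pattern matches zero or more of a non-whitespace character (non-capturing group); then one or more of any character (non-capturing group).
Matches: at [0:9] → 'fa@3wjv  '.
Each match is replaced by '_'.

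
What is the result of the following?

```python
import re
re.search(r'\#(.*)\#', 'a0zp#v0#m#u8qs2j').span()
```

Unlike `match`, `search` isn't anchored — it looks for the pattern anywhere in the string.
The match spans [4:10] → '#v0#m#'.
Captured: group 1 = 'v0#m'.

(4, 10)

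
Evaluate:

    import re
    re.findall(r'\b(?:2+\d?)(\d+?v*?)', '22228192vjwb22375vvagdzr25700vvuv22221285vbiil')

['1']

A non-greedy quantifier consumes as few characters as it can — just enough that the remainder of the pattern still matches from where it stops; whatever follows it matches normally.
Because there's exactly one group, `findall` drops the full match and keeps group 1 from the one hit.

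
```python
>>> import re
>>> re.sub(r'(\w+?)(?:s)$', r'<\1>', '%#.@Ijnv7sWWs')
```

Each match is replaced using the text its own group 1 captured.

'%#.@<Ijnv7sWW>'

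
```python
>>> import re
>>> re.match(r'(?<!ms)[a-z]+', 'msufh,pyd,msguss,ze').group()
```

'msufh'

With `match`, the pattern is implicitly anchored at the beginning.
The match spans [0:5] → 'msufh'.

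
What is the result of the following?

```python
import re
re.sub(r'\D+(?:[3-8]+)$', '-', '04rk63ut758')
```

'04rk63-'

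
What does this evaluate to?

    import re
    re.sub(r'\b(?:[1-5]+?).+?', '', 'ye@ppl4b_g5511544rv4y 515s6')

This matches a word boundary (`\b`, zero-width); then one or more of a character in [1-5] (lazy) (non-capturing group); then one or more of any character (lazy).
Each match is replaced by ''.

'ye@ppl4b_g5511544rv4y 5s6'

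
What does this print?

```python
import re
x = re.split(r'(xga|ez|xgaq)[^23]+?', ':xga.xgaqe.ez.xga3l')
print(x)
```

Alternation tries branches left to right and keeps the first one that lets the overall match succeed at that position.
Matches to split on: at [1:5] → 'xga.'; at [5:9] → 'xgaq'; at [11:14] → 'ez.'.
The group in the pattern means `split` returns the separators' captures alongside the pieces.

[':', 'xga', '', 'xga', 'e.', 'ez', 'xga3l']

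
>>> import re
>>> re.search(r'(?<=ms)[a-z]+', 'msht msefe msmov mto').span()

(2, 4)

Lookahead/lookbehind check context without consuming it, so the matched span excludes the asserted characters.
The match spans [2:4] → 'ht'.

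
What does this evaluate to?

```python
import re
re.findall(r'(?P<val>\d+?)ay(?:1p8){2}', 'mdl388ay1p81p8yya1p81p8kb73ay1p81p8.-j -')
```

['388', '73']

This matches one or more of a digit (lazy) (captured as 'val'); then the literal 'ay', then the literal '1p8' repeated 2 times.
Scanning left to right: at [3:14] match '388ay1p81p8', group 1 = '388'; at [25:35] match '73ay1p81p8', group 1 = '73'.
Because there's exactly one group, `findall` drops the full match and keeps group 1 from each hit.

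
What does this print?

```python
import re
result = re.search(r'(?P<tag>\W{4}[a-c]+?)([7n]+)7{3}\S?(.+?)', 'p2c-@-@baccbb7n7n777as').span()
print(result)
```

(3, 22)

This matches exactly 4 of a non-word character, then one or more of a character in [a-c] (lazy) (captured as 'tag'); then one or more of one of [7n] (captured); then exactly 3 of the literal '7', then optionally a non-whitespace character; then one or more of any character (lazy) (captured).
`re.search` tries every starting position until one works.
The match spans [3:22] → '-@-@baccbb7n7n777as'.
Captured: group 1 = '-@-@baccbb', group 2 = '7n7n', group 3 = 's'.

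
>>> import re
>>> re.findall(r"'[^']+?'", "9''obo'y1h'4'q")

Scanning left to right: at [2:7] → "'obo'"; at [10:13] → "'4'".
`findall` yields the raw match text (2 of them) because the pattern has no groups.

["'obo'", "'4'"]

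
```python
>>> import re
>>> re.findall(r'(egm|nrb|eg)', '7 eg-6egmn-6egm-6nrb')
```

['eg', 'egm', 'egm', 'nrb']

Alternation isn't longest-match — the leftmost alternative that fits at this position is chosen.
Walking the string: at [2:4] match 'eg', group 1 = 'eg'; at [6:9] match 'egm', group 1 = 'egm'; at [12:15] match 'egm', group 1 = 'egm'; at [17:20] match 'nrb', group 1 = 'nrb'.
`findall` collects group 1 from each match (4 total).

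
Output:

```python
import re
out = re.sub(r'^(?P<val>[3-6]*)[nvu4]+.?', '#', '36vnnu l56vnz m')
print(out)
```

Every occurrence is swapped for '#'.

#l56vnz m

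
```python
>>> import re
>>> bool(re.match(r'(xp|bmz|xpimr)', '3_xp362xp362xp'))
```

False

With `match`, the pattern is implicitly anchored at the beginning.
Here the string doesn't start with a match, so the call returns None, and `bool(None)` is False.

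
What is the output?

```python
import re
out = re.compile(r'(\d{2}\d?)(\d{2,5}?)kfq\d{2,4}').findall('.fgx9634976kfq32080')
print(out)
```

With 2 capturing groups, `findall` returns a 2-tuple per match.

[('963', '4976')]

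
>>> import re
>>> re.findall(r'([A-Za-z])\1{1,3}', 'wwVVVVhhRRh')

['w', 'V', 'h', 'R']

A backreference is literal: `\1` must see the identical characters the first group matched.
With a single group, `findall` returns only what that group captured — 4 items.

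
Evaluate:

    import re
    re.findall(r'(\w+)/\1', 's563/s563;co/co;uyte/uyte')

['s563', 'co', 'uyte']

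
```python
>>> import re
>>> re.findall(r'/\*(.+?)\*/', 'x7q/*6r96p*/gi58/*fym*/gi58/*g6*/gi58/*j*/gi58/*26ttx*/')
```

The `?` after the quantifier makes it lazy — it takes as little as possible before letting the rest of the pattern try.
Because there's exactly one group, `findall` drops the full match and keeps group 1 from each hit.

['6r96p', 'fym', 'g6', 'j', '26ttx']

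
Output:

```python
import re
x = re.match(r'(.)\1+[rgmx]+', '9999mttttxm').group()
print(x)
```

`\1` is not a pattern — it's the concrete string captured by group 1, re-applied verbatim.
`re.match` only tries the pattern at the start of the string.
The match spans [0:5] → '9999m'.
Captured: group 1 = '9'.

9999m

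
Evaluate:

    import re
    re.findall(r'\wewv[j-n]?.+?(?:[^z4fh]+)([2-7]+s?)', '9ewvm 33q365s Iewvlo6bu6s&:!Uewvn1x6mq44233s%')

This matches a word character, then the literal 'ewv', then optionally a character in [j-n]; then one or more of any character (lazy); then one or more of any character except [z4fh] (non-capturing group); then one or more of a character in [2-7], then optionally the literal 's' (captured).
Scanning left to right: at [0:44] match '9ewvm 33q365s Iewvlo6bu6s&:!Uewvn1x6mq44233s', group 1 = '44233s'.
`findall` collects group 1 from the one match (1 total).

['44233s']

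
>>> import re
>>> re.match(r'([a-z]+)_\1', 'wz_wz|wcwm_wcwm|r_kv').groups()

('wz',)

A backreference is literal: `\1` must see the identical characters the first group matched.
`match` is anchored at position 0; if the pattern doesn't fit there, it returns None.
The match spans [0:5] → 'wz_wz'.
Captured: group 1 = 'wz'.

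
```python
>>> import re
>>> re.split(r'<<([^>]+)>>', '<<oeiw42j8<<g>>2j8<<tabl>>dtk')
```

`re.split` interleaves the captured-group text with the surrounding fragments.

['', 'oeiw42j8<<g', '2j8', 'tabl', 'dtk']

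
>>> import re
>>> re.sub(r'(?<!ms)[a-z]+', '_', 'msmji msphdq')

'_ _'

Because the assertion is negative and zero-width, positions next to the forbidden text are skipped.
Matches: at [0:5] → 'msmji'; at [6:12] → 'msphdq'.
`sub` substitutes '_' at each match site.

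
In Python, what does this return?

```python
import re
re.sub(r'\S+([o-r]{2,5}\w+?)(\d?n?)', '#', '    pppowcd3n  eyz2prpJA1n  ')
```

'    #cd3n  #A1n  '

Pattern: one or more of a non-whitespace character; then 2 to 5 of a character in [o-r], then one or more of a word character (lazy) (captured); then optionally a digit, then optionally a literal 'n' (captured).
The `?` after the quantifier makes it lazy — it takes as little as possible before letting the rest of the pattern try.
Matches: at [4:9] → 'pppow'; at [15:23] → 'eyz2prpJ'.
`sub` substitutes '#' at each match site.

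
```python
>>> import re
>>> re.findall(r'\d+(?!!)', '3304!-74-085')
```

['330', '74', '085']

Because the assertion is negative and zero-width, positions next to the forbidden text are skipped.
With no groups in the pattern, `findall` gives back each whole match — 3 here.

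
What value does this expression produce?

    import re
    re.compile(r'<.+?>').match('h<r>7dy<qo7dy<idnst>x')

`match` is anchored at position 0; if the pattern doesn't fit there, it returns None.
Here position 0 doesn't satisfy it, so the call returns None.

None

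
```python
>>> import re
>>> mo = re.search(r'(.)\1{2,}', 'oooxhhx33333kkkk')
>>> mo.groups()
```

('o',)

The backreference `\1` re-matches whatever the first group consumed, character for character.
`re.search` scans for the first position where the pattern succeeds.
The match spans [0:3] → 'ooo'.
Captured: group 1 = 'o'.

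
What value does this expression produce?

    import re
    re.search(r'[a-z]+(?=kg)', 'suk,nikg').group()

'ni'

The lookaround is zero-width — it requires the adjacent text to match without consuming it, so the asserted text isn't part of the match.
The match spans [4:6] → 'ni'.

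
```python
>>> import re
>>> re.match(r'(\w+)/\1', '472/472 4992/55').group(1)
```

The match spans [0:7] → '472/472'.
Captured: group 1 = '472'.

'472'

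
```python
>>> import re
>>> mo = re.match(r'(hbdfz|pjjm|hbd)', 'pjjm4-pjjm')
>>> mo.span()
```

`match` is anchored at position 0; if the pattern doesn't fit there, it returns None.
The match spans [0:4] → 'pjjm'.

(0, 4)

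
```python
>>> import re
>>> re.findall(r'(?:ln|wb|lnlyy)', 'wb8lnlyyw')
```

['wb', 'ln']

Branches in `(...|...)` are attempted left-to-right; the first branch that allows the whole pattern to succeed is taken.
Walking the string: at [0:2] → 'wb'; at [3:5] → 'ln'.
`findall` yields the raw match text (2 of them) because the pattern has no groups.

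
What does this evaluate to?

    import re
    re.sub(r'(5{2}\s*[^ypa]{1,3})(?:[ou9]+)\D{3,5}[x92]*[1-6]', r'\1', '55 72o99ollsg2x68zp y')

'55 72o8zp y'

Each match is replaced using the text its own group 1 captured.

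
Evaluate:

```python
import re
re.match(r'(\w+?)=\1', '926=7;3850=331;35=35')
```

None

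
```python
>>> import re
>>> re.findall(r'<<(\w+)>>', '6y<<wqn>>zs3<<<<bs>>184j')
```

['wqn', 'bs']

Walking the string: at [2:9] match '<<wqn>>', group 1 = 'wqn'; at [14:20] match '<<bs>>', group 1 = 'bs'.
`findall` collects group 1 from each match (2 total).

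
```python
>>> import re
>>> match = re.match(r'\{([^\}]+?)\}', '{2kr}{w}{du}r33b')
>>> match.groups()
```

('2kr',)

The match spans [0:5] → '{2kr}'.
Captured: group 1 = '2kr'.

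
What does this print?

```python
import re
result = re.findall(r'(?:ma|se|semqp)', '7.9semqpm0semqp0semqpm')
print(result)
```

`|` is ordered: at each position the engine commits to the first alternative that works.
`findall` yields the raw match text (3 of them) because the pattern has no groups.

['se', 'se', 'se']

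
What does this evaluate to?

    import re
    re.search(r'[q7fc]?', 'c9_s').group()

'c'

This matches optionally one of [q7fc].
The match spans [0:1] → 'c'.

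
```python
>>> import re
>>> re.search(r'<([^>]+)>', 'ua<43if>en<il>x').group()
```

'<43if>'

`search` walks the string left to right and returns the first match it finds.
The match spans [2:8] → '<43if>'.
Captured: group 1 = '43if'.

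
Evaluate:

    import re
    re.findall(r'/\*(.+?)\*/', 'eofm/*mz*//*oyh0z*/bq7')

['mz', 'oyh0z']

A `+?`/`*?`/`{m,n}?` starts at its minimum and grows only as far as needed for what follows to match.
Walking the string: at [4:10] match '/*mz*/', group 1 = 'mz'; at [10:19] match '/*oyh0z*/', group 1 = 'oyh0z'.
With a single group, `findall` returns only what that group captured — 2 items.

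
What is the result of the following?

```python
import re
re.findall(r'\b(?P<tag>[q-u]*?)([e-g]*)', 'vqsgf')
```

[('', ''), ('', '')]

This matches a word boundary (`\b`, zero-width); then zero or more of a character in [q-u] (lazy) (captured as 'tag'); then zero or more of a character in [e-g] (captured).
With 2 capturing groups, `findall` returns a 2-tuple per match.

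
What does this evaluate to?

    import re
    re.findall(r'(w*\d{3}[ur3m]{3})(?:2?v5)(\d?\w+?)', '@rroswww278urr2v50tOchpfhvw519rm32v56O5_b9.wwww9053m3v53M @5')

[('www278urr', '0t'), ('w519rm3', '6O'), ('wwww9053m3', '3M')]

With 2 capturing groups, `findall` returns a 2-tuple per match.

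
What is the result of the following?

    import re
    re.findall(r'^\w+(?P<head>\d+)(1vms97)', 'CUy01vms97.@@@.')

[('0', '1vms97')]

`findall` packs the 2 group values into a tuple for every match.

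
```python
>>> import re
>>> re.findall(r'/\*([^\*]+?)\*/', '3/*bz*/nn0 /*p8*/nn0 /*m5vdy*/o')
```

['bz', 'p8', 'm5vdy']

Scanning left to right: at [1:7] match '/*bz*/', group 1 = 'bz'; at [11:17] match '/*p8*/', group 1 = 'p8'; at [21:30] match '/*m5vdy*/', group 1 = 'm5vdy'.
With a single group, `findall` returns only what that group captured — 3 items.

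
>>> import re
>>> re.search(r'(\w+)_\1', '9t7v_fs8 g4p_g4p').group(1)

'g4p'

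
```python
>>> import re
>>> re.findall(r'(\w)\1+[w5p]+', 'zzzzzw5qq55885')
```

A backreference is literal: `\1` must see the identical characters the first group matched.
Because there's exactly one group, `findall` drops the full match and keeps group 1 from each hit.

['z', 'q', '8']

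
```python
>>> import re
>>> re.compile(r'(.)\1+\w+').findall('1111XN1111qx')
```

['1']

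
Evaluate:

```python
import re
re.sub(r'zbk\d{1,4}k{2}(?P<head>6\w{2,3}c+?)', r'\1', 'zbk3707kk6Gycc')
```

`\1` in the replacement pulls in group 1's text for each match.

'6Gycc'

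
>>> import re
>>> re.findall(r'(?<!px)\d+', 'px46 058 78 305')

The negative lookaround is zero-width — it rules out positions where the adjacent text would match, without consuming anything.
Scanning left to right: at [3:4] → '6'; at [5:8] → '058'; at [9:11] → '78'; at [12:15] → '305'.
`findall` yields the raw match text (4 of them) because the pattern has no groups.

['6', '058', '78', '305']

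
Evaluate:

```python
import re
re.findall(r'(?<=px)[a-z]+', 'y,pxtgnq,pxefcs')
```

The `(?=…)`/`(?<=…)` assertion just peeks at neighbouring text; it doesn't advance the match position.
Matches: at [4:8] → 'tgnq'; at [11:15] → 'efcs'.
`findall` yields the raw match text (2 of them) because the pattern has no groups.

['tgnq', 'efcs']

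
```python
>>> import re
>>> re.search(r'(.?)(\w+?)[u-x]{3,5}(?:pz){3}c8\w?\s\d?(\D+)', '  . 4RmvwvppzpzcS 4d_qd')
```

None

This matches optionally any character (captured); then one or more of a word character (lazy) (captured); then 3 to 5 of a character in [u-x], then the literal 'pz' repeated 3 times, then the literal 'c8'; then optionally a word character, then whitespace, then optionally a digit; then one or more of a non-digit (captured).
Here no position works, so the call returns None.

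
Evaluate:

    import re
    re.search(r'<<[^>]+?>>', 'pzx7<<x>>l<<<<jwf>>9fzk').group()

'<<x>>'

The match spans [4:9] → '<<x>>'.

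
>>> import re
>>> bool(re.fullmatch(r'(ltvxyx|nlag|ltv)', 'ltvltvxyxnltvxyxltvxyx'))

False

For `fullmatch`, every character of the input must be accounted for by the pattern.
Here the pattern can't cover the whole string, so the call returns None, and `bool(None)` is False.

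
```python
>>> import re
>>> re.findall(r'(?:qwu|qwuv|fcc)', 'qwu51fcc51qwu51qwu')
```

['qwu', 'fcc', 'qwu', 'qwu']

No capturing groups, so `findall` returns the 4 full match strings.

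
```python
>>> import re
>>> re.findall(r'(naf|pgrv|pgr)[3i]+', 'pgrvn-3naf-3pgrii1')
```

Walking the string: at [12:17] match 'pgrii', group 1 = 'pgr'.
`findall` collects group 1 from the one match (1 total).

['pgr']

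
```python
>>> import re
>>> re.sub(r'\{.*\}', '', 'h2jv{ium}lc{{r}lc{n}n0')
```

'h2jvn0'

Every occurrence is swapped for ''.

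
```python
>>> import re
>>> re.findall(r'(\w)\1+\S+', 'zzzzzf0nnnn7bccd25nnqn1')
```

The backreference `\1` re-matches whatever the first group consumed, character for character.
Walking the string: at [0:23] match 'zzzzzf0nnnn7bccd25nnqn1', group 1 = 'z'.
`findall` collects group 1 from the one match (1 total).

['z']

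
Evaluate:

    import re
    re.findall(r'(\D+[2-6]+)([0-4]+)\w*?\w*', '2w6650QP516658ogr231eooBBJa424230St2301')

Pattern: one or more of a non-digit, then one or more of a character in [2-6] (captured); then one or more of a character in [0-4] (captured); then zero or more of a word character (lazy); then zero or more of a word character.
Matches: at [1:39] match 'w6650QP516658ogr231eooBBJa424230St2301', groups = ('w665', '0').
With 2 capturing groups, `findall` returns a 2-tuple per match.

[('w665', '0')]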